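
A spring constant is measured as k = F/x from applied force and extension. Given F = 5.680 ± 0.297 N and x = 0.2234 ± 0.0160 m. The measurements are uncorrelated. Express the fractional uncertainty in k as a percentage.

8.87%

For a monomial k ∝ F, x^-1, fractional errors add in quadrature:
  (1·δF/F)² = (1×0.0523)² = 0.00273;  (-1·δx/x)² = (-1×0.0716)² = 0.00513
δk/k = √(0.00786) = 0.0887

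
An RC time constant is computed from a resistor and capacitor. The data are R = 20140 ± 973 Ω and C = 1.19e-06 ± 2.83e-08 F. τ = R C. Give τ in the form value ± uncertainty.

0.02397 ± 0.00129 s

Products/powers → add relative errors in quadrature, weighted by exponent:
  (1·δR/R)² = (1×0.0483)² = 0.00233;  (1·δC/C)² = (1×0.0238)² = 0.000566
δτ/τ = √(0.00290) = 0.0538
τ = 0.02397 s, so δτ = 0.0538 × 0.02397 = 0.00129 s.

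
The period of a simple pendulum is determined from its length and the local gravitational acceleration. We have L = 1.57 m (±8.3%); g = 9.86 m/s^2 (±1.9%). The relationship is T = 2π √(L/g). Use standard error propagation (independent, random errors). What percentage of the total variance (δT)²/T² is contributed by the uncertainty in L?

95.0%

(δT/T)² = (½·δL/L)² + (−½·δg/g)²
  L term: (0.5×0.0830)² = 0.00172
  g term: (-0.5×0.0190)² = 9.02e-05
Total = 0.00181. Share from L = 0.00172/0.00181 = 0.950.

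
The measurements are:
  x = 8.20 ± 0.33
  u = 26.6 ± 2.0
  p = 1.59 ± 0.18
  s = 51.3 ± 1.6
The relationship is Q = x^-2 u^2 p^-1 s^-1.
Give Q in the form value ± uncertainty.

For a monomial Q ∝ x^-2, u^2, p^-1, s^-1, fractional errors add in quadrature:
  (-2·δx/x)² = (-2×0.0402)² = 0.00648;  (2·δu/u)² = (2×0.0752)² = 0.0226;  (-1·δp/p)² = (-1×0.113)² = 0.0128;  (-1·δs/s)² = (-1×0.0312)² = 0.000973
δQ/Q = √(0.0429) = 0.207
Q = 0.129, so δQ = 0.207 × 0.129 = 0.0267.

0.129 ± 0.0267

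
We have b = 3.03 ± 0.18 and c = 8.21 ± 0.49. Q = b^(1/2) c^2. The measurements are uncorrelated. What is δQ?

14.4

Q is a product of powers, so relative uncertainties combine in quadrature:
  (½·δb/b)² = (0.5×0.0594)² = 0.000882;  (2·δc/c)² = (2×0.0597)² = 0.0142
δQ/Q = √(0.0151) = 0.123
Q = 117, so δQ = 0.123 × 117 = 14.4.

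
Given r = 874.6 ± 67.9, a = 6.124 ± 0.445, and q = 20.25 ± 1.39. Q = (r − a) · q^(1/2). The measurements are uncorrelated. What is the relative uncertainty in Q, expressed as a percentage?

8.54%

Let u = r − a = 868.5. δu = √(δr² + δa²) = √(4610 + 0.198) = 67.9, so δu/u = 0.0782.
Q is then a monomial in u, q:
δQ/Q = √((δu/u)² + (½·δq/q)²) = √(0.00611 + 0.00118) = 0.0854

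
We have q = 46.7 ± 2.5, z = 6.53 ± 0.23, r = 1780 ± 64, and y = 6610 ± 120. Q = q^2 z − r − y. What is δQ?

Let p = q^2·z = 14200. δp/p = √((2·δq/q)² + (1·δz/z)²) = √(0.0115 + 0.00124) = 0.113, so δp = 1610.
Q = p − r − y: δQ = √(δp² + δr² + δy²) = √(2.58e+06 + 4100 + 14400) = 1610

1610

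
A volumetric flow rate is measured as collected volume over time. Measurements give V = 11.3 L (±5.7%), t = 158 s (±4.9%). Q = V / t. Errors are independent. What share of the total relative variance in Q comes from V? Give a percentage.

57.5%

(δQ/Q)² = (1·δV/V)² + (-1·δt/t)²
  V term: (1×0.0570)² = 0.00325
  t term: (-1×0.0490)² = 0.00240
Total = 0.00565. Share from V = 0.00325/0.00565 = 0.575.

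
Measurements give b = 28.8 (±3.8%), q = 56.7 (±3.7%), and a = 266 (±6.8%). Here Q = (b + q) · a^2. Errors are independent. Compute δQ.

8.4e+05

Let u = b + q = 85.5. δu = √(δb² + δq²) = √(1.20 + 4.40) = 2.37, so δu/u = 0.0277.
Q is then a monomial in u, a:
δQ/Q = √((δu/u)² + (2·δa/a)²) = √(0.000766 + 0.0185) = 0.139
Q = 6.05e+06, so δQ = 0.139 × 6.05e+06 = 8.4e+05.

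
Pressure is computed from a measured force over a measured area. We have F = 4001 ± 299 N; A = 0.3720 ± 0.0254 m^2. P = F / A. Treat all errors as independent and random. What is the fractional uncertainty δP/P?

0.101

Products/powers → add relative errors in quadrature, weighted by exponent:
  (1·δF/F)² = (1×0.0747)² = 0.00558;  (-1·δA/A)² = (-1×0.0683)² = 0.00466
δP/P = √(0.0102) = 0.101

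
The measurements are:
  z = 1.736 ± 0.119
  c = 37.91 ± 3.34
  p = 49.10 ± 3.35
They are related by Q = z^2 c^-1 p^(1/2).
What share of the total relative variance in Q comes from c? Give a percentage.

28.0%

(δQ/Q)² = (2·δz/z)² + (-1·δc/c)² + (½·δp/p)²
  z term: (2×0.0685)² = 0.0188
  c term: (-1×0.0881)² = 0.00776
  p term: (0.5×0.0682)² = 0.00116
Total = 0.0277. Share from c = 0.00776/0.0277 = 0.280.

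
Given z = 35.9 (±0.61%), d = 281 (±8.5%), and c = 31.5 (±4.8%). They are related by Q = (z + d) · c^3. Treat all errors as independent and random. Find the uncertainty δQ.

Let u = z + d = 317. δu = √(δz² + δd²) = √(0.0480 + 570) = 23.9, so δu/u = 0.0754.
Q is then a monomial in u, c:
δQ/Q = √((δu/u)² + (3·δc/c)²) = √(0.00568 + 0.0207) = 0.163
Q = 9.9e+06, so δQ = 0.163 × 9.9e+06 = 1.61e+06.

1.61e+06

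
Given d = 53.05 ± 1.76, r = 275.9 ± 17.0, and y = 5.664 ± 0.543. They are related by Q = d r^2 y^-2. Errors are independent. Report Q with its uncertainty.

Each factor contributes (exponent × relative error)² to (δQ/Q)²:
  (1·δd/d)² = (1×0.0332)² = 0.00110;  (2·δr/r)² = (2×0.0616)² = 0.0152;  (-2·δy/y)² = (-2×0.0959)² = 0.0368
δQ/Q = √(0.0531) = 0.230
Q = 125900, so δQ = 0.230 × 125900 = 29000.

125900 ± 29000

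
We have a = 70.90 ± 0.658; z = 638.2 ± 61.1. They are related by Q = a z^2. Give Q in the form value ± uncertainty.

Q is a product of powers, so relative uncertainties combine in quadrature:
  (1·δa/a)² = (1×0.00928)² = 8.61e-05;  (2·δz/z)² = (2×0.0957)² = 0.0367
δQ/Q = √(0.0367) = 0.192
Q = 2.888e+07, so δQ = 0.192 × 2.888e+07 = 5.54e+06.

(2.888 ± 0.554) × 10^7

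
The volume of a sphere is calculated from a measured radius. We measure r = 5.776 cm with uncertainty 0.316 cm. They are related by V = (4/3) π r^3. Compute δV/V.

V ∝ r^3, so δV/V = |3| · δr/r = 3 × 0.0547 = 0.164.

0.164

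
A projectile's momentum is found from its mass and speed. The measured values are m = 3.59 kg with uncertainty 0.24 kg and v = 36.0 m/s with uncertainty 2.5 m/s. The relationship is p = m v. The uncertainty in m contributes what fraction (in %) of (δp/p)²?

48.1%

(δp/p)² = (1·δm/m)² + (1·δv/v)²
  m term: (1×0.0669)² = 0.00447
  v term: (1×0.0694)² = 0.00482
Total = 0.00929. Share from m = 0.00447/0.00929 = 0.481.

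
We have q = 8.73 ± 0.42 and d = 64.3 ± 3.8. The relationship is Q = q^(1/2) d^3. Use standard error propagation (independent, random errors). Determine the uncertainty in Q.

1.41e+05

For a monomial Q ∝ q^(1/2), d^3, fractional errors add in quadrature:
  (½·δq/q)² = (0.5×0.0481)² = 0.000579;  (3·δd/d)² = (3×0.0591)² = 0.0314
δQ/Q = √(0.0320) = 0.179
Q = 7.85e+05, so δQ = 0.179 × 7.85e+05 = 1.41e+05.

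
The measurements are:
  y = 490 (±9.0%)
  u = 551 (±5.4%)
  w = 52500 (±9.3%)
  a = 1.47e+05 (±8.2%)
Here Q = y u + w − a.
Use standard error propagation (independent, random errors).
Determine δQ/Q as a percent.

17.8%

Let p = y·u = 2.7e+05. δp/p = √((1·δy/y)² + (1·δu/u)²) = √(0.00810 + 0.00292) = 0.105, so δp = 28300.
Q = p + w − a: δQ = √(δp² + δw² + δa²) = √(8.03e+08 + 2.38e+07 + 1.45e+08) = 31200
Q = 1.75e+05, so δQ/Q = 31200/1.75e+05 = 0.178.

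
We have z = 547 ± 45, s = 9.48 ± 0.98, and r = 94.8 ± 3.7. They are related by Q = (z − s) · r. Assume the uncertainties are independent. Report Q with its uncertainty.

51000 ± 4710

Let u = z − s = 538. δu = √(δz² + δs²) = √(2020 + 0.960) = 45.0, so δu/u = 0.0837.
Q is then a monomial in u, r:
δQ/Q = √((δu/u)² + (1·δr/r)²) = √(0.00701 + 0.00152) = 0.0924
Q = 51000, so δQ = 0.0924 × 51000 = 4710.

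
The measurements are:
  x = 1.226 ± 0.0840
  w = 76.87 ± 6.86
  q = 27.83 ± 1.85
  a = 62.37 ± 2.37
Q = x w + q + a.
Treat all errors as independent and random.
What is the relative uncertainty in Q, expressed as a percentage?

5.98%

Let p = x·w = 94.24. δp/p = √((1·δx/x)² + (1·δw/w)²) = √(0.00469 + 0.00796) = 0.113, so δp = 10.6.
Q = p + q + a: δQ = √(δp² + δq² + δa²) = √(112 + 3.42 + 5.62) = 11.0
Q = 184.4, so δQ/Q = 11.0/184.4 = 0.0598.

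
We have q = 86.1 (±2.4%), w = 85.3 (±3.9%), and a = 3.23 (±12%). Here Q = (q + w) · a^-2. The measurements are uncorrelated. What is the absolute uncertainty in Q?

Let u = q + w = 171. δu = √(δq² + δw²) = √(4.27 + 11.1) = 3.92, so δu/u = 0.0228.
Q is then a monomial in u, a:
δQ/Q = √((δu/u)² + (-2·δa/a)²) = √(0.000522 + 0.0576) = 0.241
Q = 16.4, so δQ = 0.241 × 16.4 = 3.96.

3.96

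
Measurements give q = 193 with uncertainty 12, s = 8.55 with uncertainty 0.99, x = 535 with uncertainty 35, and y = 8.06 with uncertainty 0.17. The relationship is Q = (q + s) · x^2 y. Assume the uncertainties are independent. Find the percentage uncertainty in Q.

14.5%

Let u = q + s = 202. δu = √(δq² + δs²) = √(144 + 0.980) = 12.0, so δu/u = 0.0597.
Q is then a monomial in u, x, y:
δQ/Q = √((δu/u)² + (2·δx/x)² + (1·δy/y)²) = √(0.00357 + 0.0171 + 0.000445) = 0.145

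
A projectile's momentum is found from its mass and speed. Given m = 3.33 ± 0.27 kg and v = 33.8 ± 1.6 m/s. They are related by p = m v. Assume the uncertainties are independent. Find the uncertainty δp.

10.6 kg·m/s

Relative error in a monomial: (δp/p)² = Σ (nᵢ · δxᵢ/xᵢ)².
  (1·δm/m)² = (1×0.0811)² = 0.00657;  (1·δv/v)² = (1×0.0473)² = 0.00224
δp/p = √(0.00881) = 0.0939
p = 113 kg·m/s, so δp = 0.0939 × 113 = 10.6 kg·m/s.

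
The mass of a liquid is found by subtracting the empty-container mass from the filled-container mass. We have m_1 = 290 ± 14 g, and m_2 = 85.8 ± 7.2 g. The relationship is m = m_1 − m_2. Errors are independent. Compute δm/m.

0.0771

Absolute uncertainties add in quadrature for a linear combination:
  (δm_1)² = 196;  (δm_2)² = 51.8
δm = √(248) = 15.7 g
m = 204 g, so δm/m = 15.7/204 = 0.0771.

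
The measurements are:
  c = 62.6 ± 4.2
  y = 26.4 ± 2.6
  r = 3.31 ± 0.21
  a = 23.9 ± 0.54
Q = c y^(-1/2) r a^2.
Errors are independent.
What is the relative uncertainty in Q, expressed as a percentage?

11.4%

Since Q is a product/quotient, work with relative uncertainties:
  (1·δc/c)² = (1×0.0671)² = 0.00450;  (−½·δy/y)² = (-0.5×0.0985)² = 0.00242;  (1·δr/r)² = (1×0.0634)² = 0.00403;  (2·δa/a)² = (2×0.0226)² = 0.00204
δQ/Q = √(0.0130) = 0.114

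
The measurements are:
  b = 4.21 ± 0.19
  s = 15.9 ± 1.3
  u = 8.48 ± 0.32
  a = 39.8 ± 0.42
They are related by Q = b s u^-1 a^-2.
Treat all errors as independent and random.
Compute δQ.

Products/powers → add relative errors in quadrature, weighted by exponent:
  (1·δb/b)² = (1×0.0451)² = 0.00204;  (1·δs/s)² = (1×0.0818)² = 0.00668;  (-1·δu/u)² = (-1×0.0377)² = 0.00142;  (-2·δa/a)² = (-2×0.0106)² = 0.000445
δQ/Q = √(0.0106) = 0.103
Q = 0.00498, so δQ = 0.103 × 0.00498 = 0.000513.

0.000513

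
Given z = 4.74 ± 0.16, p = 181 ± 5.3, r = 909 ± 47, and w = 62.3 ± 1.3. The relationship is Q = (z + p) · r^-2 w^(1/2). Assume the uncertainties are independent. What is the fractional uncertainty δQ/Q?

Let u = z + p = 186. δu = √(δz² + δp²) = √(0.0256 + 28.1) = 5.30, so δu/u = 0.0285.
Q is then a monomial in u, r, w:
δQ/Q = √((δu/u)² + (-2·δr/r)² + (½·δw/w)²) = √(0.000815 + 0.0107 + 0.000109) = 0.108

0.108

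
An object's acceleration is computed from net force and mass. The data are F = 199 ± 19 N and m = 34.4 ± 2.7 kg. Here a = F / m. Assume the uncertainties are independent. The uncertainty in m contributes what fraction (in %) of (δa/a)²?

40.3%

(δa/a)² = (1·δF/F)² + (-1·δm/m)²
  F term: (1×0.0955)² = 0.00912
  m term: (-1×0.0785)² = 0.00616
Total = 0.0153. Share from m = 0.00616/0.0153 = 0.403.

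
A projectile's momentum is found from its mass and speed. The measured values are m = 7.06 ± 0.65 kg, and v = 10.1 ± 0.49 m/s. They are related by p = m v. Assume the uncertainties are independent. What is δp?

7.42 kg·m/s

p is a product of powers, so relative uncertainties combine in quadrature:
  (1·δm/m)² = (1×0.0921)² = 0.00848;  (1·δv/v)² = (1×0.0485)² = 0.00235
δp/p = √(0.0108) = 0.104
p = 71.3 kg·m/s, so δp = 0.104 × 71.3 = 7.42 kg·m/s.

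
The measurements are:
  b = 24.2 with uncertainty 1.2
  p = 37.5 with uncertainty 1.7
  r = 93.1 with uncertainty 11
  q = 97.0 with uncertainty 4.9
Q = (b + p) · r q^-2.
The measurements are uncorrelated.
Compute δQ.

Let u = b + p = 61.7. δu = √(δb² + δp²) = √(1.44 + 2.89) = 2.08, so δu/u = 0.0337.
Q is then a monomial in u, r, q:
δQ/Q = √((δu/u)² + (1·δr/r)² + (-2·δq/q)²) = √(0.00114 + 0.0140 + 0.0102) = 0.159
Q = 0.611, so δQ = 0.159 × 0.611 = 0.0971.

0.0971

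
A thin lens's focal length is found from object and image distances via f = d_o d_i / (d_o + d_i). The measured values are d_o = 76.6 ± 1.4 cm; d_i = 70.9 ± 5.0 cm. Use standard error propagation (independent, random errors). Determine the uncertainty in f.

1.39 cm

∂f/∂d_o = (d_i/(d_o+d_i))² = 0.231;  ∂f/∂d_i = (d_o/(d_o+d_i))² = 0.270
δf = √((∂f/∂d_o · δd_o)² + (∂f/∂d_i · δd_i)²) = √(0.105 + 1.82) = 1.39 cm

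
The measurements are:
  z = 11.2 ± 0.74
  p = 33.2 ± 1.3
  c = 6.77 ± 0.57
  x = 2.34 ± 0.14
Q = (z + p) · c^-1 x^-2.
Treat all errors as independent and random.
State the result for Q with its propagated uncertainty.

1.20 ± 0.180

Let u = z + p = 44.4. δu = √(δz² + δp²) = √(0.548 + 1.69) = 1.50, so δu/u = 0.0337.
Q is then a monomial in u, c, x:
δQ/Q = √((δu/u)² + (-1·δc/c)² + (-2·δx/x)²) = √(0.00114 + 0.00709 + 0.0143) = 0.150
Q = 1.20, so δQ = 0.150 × 1.20 = 0.180.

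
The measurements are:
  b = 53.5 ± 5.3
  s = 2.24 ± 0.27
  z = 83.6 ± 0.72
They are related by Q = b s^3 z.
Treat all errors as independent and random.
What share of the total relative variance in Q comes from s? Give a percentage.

(δQ/Q)² = (1·δb/b)² + (3·δs/s)² + (1·δz/z)²
  b term: (1×0.0991)² = 0.00981
  s term: (3×0.121)² = 0.131
  z term: (1×0.00861)² = 7.42e-05
Total = 0.141. Share from s = 0.131/0.141 = 0.930.

93.0%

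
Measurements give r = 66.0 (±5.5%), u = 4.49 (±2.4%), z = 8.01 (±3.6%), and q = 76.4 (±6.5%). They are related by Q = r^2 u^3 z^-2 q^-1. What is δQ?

For a monomial Q ∝ r^2, u^3, z^-2, q^-1, fractional errors add in quadrature:
  (2·δr/r)² = (2×0.0550)² = 0.0121;  (3·δu/u)² = (3×0.0240)² = 0.00518;  (-2·δz/z)² = (-2×0.0360)² = 0.00518;  (-1·δq/q)² = (-1×0.0650)² = 0.00423
δQ/Q = √(0.0267) = 0.163
Q = 80.4, so δQ = 0.163 × 80.4 = 13.1.

13.1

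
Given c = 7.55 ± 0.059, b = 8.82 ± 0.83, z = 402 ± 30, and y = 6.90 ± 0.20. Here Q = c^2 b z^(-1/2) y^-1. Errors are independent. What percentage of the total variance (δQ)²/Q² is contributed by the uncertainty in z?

12.3%

(δQ/Q)² = (2·δc/c)² + (1·δb/b)² + (−½·δz/z)² + (-1·δy/y)²
  c term: (2×0.00781)² = 0.000244
  b term: (1×0.0941)² = 0.00886
  z term: (-0.5×0.0746)² = 0.00139
  y term: (-1×0.0290)² = 0.000840
Total = 0.0113. Share from z = 0.00139/0.0113 = 0.123.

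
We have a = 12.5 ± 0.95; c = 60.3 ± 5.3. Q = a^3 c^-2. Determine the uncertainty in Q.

0.155

For a monomial Q ∝ a^3, c^-2, fractional errors add in quadrature:
  (3·δa/a)² = (3×0.0760)² = 0.0520;  (-2·δc/c)² = (-2×0.0879)² = 0.0309
δQ/Q = √(0.0829) = 0.288
Q = 0.537, so δQ = 0.288 × 0.537 = 0.155.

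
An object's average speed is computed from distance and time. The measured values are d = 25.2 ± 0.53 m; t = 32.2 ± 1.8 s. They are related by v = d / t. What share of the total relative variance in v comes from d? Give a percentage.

12.4%

(δv/v)² = (1·δd/d)² + (-1·δt/t)²
  d term: (1×0.0210)² = 0.000442
  t term: (-1×0.0559)² = 0.00312
Total = 0.00357. Share from d = 0.000442/0.00357 = 0.124.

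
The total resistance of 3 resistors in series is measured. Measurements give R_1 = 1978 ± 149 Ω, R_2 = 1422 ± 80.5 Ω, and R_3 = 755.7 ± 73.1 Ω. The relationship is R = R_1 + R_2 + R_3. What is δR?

Each term contributes (cᵢ δxᵢ)² to (δR)²:
  (δR_1)² = 22200;  (δR_2)² = 6480;  (δR_3)² = 5340
δR = √(34000) = 184 Ω

184 Ω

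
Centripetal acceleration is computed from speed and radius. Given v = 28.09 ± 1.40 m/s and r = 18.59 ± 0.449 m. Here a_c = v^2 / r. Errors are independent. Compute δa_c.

Relative error in a monomial: (δa_c/a_c)² = Σ (nᵢ · δxᵢ/xᵢ)².
  (2·δv/v)² = (2×0.0498)² = 0.00994;  (-1·δr/r)² = (-1×0.0242)² = 0.000583
δa_c/a_c = √(0.0105) = 0.103
a_c = 42.44 m/s^2, so δa_c = 0.103 × 42.44 = 4.35 m/s^2.

4.35 m/s^2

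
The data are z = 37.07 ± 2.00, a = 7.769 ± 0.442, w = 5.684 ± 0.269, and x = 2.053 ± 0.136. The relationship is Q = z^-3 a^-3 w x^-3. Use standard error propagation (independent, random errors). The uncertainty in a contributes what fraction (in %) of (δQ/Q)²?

30.0%

(δQ/Q)² = (-3·δz/z)² + (-3·δa/a)² + (1·δw/w)² + (-3·δx/x)²
  z term: (-3×0.0540)² = 0.0262
  a term: (-3×0.0569)² = 0.0291
  w term: (1×0.0473)² = 0.00224
  x term: (-3×0.0662)² = 0.0395
Total = 0.0971. Share from a = 0.0291/0.0971 = 0.300.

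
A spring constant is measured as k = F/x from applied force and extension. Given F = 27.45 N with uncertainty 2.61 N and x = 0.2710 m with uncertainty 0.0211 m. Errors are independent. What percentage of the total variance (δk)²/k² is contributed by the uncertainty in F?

(δk/k)² = (1·δF/F)² + (-1·δx/x)²
  F term: (1×0.0951)² = 0.00904
  x term: (-1×0.0779)² = 0.00606
Total = 0.0151. Share from F = 0.00904/0.0151 = 0.599.

59.9%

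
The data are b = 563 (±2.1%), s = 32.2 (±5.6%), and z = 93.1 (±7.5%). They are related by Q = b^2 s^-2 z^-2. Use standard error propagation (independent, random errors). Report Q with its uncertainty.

0.0353 ± 0.00677

Each factor contributes (exponent × relative error)² to (δQ/Q)²:
  (2·δb/b)² = (2×0.0210)² = 0.00176;  (-2·δs/s)² = (-2×0.0560)² = 0.0125;  (-2·δz/z)² = (-2×0.0750)² = 0.0225
δQ/Q = √(0.0368) = 0.192
Q = 0.0353, so δQ = 0.192 × 0.0353 = 0.00677.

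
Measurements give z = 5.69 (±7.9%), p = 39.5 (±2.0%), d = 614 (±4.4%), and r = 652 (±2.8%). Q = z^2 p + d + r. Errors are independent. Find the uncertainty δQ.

Let w = z^2·p = 1280. δw/w = √((2·δz/z)² + (1·δp/p)²) = √(0.0250 + 0.000400) = 0.159, so δw = 204.
Q = w + d + r: δQ = √(δw² + δd² + δr²) = √(41500 + 730 + 333) = 206

206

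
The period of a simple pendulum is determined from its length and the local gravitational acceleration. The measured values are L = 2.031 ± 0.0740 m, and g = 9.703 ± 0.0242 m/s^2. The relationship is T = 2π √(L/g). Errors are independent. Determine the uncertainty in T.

0.0525 s

Relative error in a monomial: (δT/T)² = Σ (nᵢ · δxᵢ/xᵢ)².
  (½·δL/L)² = (0.5×0.0364)² = 0.000332;  (−½·δg/g)² = (-0.5×0.00249)² = 1.56e-06
δT/T = √(0.000333) = 0.0183
T = 2.875 s, so δT = 0.0183 × 2.875 = 0.0525 s.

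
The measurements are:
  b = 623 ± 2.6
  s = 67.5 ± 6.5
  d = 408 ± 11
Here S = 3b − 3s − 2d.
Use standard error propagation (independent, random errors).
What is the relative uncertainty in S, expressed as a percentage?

For a sum/difference, combine absolute errors in quadrature:
  (3·δb)² = 60.8;  (3·δs)² = 380;  (2·δd)² = 484
δS = √(925) = 30.4
S = 850, so δS/S = 30.4/850 = 0.0358.

3.58%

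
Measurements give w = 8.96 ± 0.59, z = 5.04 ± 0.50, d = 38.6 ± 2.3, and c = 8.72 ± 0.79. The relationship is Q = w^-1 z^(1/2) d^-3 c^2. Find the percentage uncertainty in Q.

26.8%

For a monomial Q ∝ w^-1, z^(1/2), d^-3, c^2, fractional errors add in quadrature:
  (-1·δw/w)² = (-1×0.0658)² = 0.00434;  (½·δz/z)² = (0.5×0.0992)² = 0.00246;  (-3·δd/d)² = (-3×0.0596)² = 0.0320;  (2·δc/c)² = (2×0.0906)² = 0.0328
δQ/Q = √(0.0716) = 0.268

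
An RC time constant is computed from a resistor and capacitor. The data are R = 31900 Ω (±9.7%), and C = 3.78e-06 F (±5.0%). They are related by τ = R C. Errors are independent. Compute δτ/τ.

0.109

Relative error in a monomial: (δτ/τ)² = Σ (nᵢ · δxᵢ/xᵢ)².
  (1·δR/R)² = (1×0.0970)² = 0.00941;  (1·δC/C)² = (1×0.0500)² = 0.00250
δτ/τ = √(0.0119) = 0.109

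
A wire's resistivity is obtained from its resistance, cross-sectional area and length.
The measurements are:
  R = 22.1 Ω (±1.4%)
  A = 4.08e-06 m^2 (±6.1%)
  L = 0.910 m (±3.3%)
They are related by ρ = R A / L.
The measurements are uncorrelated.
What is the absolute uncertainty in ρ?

7.01e-06 Ω·m

Products/powers → add relative errors in quadrature, weighted by exponent:
  (1·δR/R)² = (1×0.0140)² = 0.000196;  (1·δA/A)² = (1×0.0610)² = 0.00372;  (-1·δL/L)² = (-1×0.0330)² = 0.00109
δρ/ρ = √(0.00501) = 0.0708
ρ = 9.91e-05 Ω·m, so δρ = 0.0708 × 9.91e-05 = 7.01e-06 Ω·m.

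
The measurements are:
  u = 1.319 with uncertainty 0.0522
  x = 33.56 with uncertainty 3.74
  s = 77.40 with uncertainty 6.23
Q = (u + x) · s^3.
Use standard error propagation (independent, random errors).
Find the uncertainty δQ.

Let w = u + x = 34.88. δw = √(δu² + δx²) = √(0.00272 + 14.0) = 3.74, so δw/w = 0.107.
Q is then a monomial in w, s:
δQ/Q = √((δw/w)² + (3·δs/s)²) = √(0.0115 + 0.0583) = 0.264
Q = 1.617e+07, so δQ = 0.264 × 1.617e+07 = 4.27e+06.

4.27e+06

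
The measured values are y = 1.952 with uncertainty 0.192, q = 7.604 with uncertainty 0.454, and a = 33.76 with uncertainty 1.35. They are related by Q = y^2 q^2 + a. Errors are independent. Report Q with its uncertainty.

Let p = y^2·q^2 = 220.3. δp/p = √((2·δy/y)² + (2·δq/q)²) = √(0.0387 + 0.0143) = 0.230, so δp = 50.7.
Q = p + a: δQ = √(δp² + δa²) = √(2570 + 1.82) = 50.7
Q = 254.1.

254.1 ± 50.7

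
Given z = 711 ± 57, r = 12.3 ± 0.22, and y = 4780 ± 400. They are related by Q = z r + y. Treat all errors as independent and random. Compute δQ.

822

Let p = z·r = 8750. δp/p = √((1·δz/z)² + (1·δr/r)²) = √(0.00643 + 0.000320) = 0.0821, so δp = 718.
Q = p + y: δQ = √(δp² + δy²) = √(5.16e+05 + 1.6e+05) = 822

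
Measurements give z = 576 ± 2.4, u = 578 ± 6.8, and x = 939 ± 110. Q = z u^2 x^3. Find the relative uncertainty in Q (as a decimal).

0.352

Each factor contributes (exponent × relative error)² to (δQ/Q)²:
  (1·δz/z)² = (1×0.00417)² = 1.74e-05;  (2·δu/u)² = (2×0.0118)² = 0.000554;  (3·δx/x)² = (3×0.117)² = 0.124
δQ/Q = √(0.124) = 0.352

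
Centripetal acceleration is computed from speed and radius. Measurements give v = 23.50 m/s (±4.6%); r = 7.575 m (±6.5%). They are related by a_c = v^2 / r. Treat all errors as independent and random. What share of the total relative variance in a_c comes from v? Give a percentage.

66.7%

(δa_c/a_c)² = (2·δv/v)² + (-1·δr/r)²
  v term: (2×0.0460)² = 0.00846
  r term: (-1×0.0650)² = 0.00423
Total = 0.0127. Share from v = 0.00846/0.0127 = 0.667.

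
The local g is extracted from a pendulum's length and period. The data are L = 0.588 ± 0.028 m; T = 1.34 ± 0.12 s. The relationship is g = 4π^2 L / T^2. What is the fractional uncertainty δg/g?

0.185

Each factor contributes (exponent × relative error)² to (δg/g)²:
  (1·δL/L)² = (1×0.0476)² = 0.00227;  (-2·δT/T)² = (-2×0.0896)² = 0.0321
δg/g = √(0.0343) = 0.185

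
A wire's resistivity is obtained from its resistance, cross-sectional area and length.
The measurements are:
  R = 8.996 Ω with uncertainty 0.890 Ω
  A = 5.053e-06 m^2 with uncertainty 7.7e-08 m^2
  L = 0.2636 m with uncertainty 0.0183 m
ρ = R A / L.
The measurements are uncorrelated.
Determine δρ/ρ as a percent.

12.2%

Each factor contributes (exponent × relative error)² to (δρ/ρ)²:
  (1·δR/R)² = (1×0.0989)² = 0.00979;  (1·δA/A)² = (1×0.0152)² = 0.000232;  (-1·δL/L)² = (-1×0.0694)² = 0.00482
δρ/ρ = √(0.0148) = 0.122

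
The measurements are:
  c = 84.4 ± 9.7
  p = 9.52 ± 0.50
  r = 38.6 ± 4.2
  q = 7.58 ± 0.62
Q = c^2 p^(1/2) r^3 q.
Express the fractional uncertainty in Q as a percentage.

For a monomial Q ∝ c^2, p^(1/2), r^3, q, fractional errors add in quadrature:
  (2·δc/c)² = (2×0.115)² = 0.0528;  (½·δp/p)² = (0.5×0.0525)² = 0.000690;  (3·δr/r)² = (3×0.109)² = 0.107;  (1·δq/q)² = (1×0.0818)² = 0.00669
δQ/Q = √(0.167) = 0.408

40.8%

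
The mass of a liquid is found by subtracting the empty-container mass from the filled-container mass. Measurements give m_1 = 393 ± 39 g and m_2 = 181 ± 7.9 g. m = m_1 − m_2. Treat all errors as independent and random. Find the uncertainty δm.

Sums and differences: (δm)² = Σ (cᵢ δxᵢ)².
  (δm_1)² = 1520;  (δm_2)² = 62.4
δm = √(1580) = 39.8 g

39.8 g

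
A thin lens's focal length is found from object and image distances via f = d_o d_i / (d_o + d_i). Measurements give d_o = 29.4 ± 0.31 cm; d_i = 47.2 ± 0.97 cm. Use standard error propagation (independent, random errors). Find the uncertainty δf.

∂f/∂d_o = (d_i/(d_o+d_i))² = 0.380;  ∂f/∂d_i = (d_o/(d_o+d_i))² = 0.147
δf = √((∂f/∂d_o · δd_o)² + (∂f/∂d_i · δd_i)²) = √(0.0139 + 0.0204) = 0.185 cm

0.185 cm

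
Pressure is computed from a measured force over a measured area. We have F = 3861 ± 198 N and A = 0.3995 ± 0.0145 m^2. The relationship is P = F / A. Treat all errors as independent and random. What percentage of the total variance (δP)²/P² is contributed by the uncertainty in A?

33.4%

(δP/P)² = (1·δF/F)² + (-1·δA/A)²
  F term: (1×0.0513)² = 0.00263
  A term: (-1×0.0363)² = 0.00132
Total = 0.00395. Share from A = 0.00132/0.00395 = 0.334.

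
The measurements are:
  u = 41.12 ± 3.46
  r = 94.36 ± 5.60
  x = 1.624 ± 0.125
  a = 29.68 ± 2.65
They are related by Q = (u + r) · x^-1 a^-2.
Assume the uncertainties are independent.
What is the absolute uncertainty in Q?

0.0190

Let w = u + r = 135.5. δw = √(δu² + δr²) = √(12.0 + 31.4) = 6.58, so δw/w = 0.0486.
Q is then a monomial in w, x, a:
δQ/Q = √((δw/w)² + (-1·δx/x)² + (-2·δa/a)²) = √(0.00236 + 0.00592 + 0.0319) = 0.200
Q = 0.09470, so δQ = 0.200 × 0.09470 = 0.0190.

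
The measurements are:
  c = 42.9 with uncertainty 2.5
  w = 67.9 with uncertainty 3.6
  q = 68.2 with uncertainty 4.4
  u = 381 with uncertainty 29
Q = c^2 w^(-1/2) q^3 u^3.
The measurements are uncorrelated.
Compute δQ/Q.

Q is a product of powers, so relative uncertainties combine in quadrature:
  (2·δc/c)² = (2×0.0583)² = 0.0136;  (−½·δw/w)² = (-0.5×0.0530)² = 0.000703;  (3·δq/q)² = (3×0.0645)² = 0.0375;  (3·δu/u)² = (3×0.0761)² = 0.0521
δQ/Q = √(0.104) = 0.322

0.322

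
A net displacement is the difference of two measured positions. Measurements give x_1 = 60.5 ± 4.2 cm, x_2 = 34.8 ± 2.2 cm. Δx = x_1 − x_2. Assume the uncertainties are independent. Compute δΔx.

Absolute uncertainties add in quadrature for a linear combination:
  (δx_1)² = 17.6;  (δx_2)² = 4.84
δΔx = √(22.5) = 4.74 cm

4.74 cm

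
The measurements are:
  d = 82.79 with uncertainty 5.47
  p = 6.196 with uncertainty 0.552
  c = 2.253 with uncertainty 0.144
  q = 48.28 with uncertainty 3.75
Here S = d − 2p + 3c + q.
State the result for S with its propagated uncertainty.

Each term contributes (cᵢ δxᵢ)² to (δS)²:
  (δd)² = 29.9;  (2·δp)² = 1.22;  (3·δc)² = 0.187;  (δq)² = 14.1
δS = √(45.4) = 6.74
S = 125.4.

125.4 ± 6.74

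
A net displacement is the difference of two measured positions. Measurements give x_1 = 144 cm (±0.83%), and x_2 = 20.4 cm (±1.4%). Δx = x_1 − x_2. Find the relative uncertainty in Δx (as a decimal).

For a sum/difference, combine absolute errors in quadrature:
  (δx_1)² = 1.43;  (δx_2)² = 0.0816
δΔx = √(1.51) = 1.23 cm
Δx = 124 cm, so δΔx/Δx = 1.23/124 = 0.00994.

0.00994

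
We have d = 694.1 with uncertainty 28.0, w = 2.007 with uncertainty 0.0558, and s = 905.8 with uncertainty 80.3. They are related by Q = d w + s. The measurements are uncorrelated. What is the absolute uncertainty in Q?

105

Let p = d·w = 1393. δp/p = √((1·δd/d)² + (1·δw/w)²) = √(0.00163 + 0.000773) = 0.0490, so δp = 68.3.
Q = p + s: δQ = √(δp² + δs²) = √(4660 + 6450) = 105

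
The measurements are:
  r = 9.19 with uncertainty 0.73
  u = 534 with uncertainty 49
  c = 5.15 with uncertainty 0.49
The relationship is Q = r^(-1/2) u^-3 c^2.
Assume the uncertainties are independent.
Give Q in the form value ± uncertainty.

(5.75 ± 1.94) × 10^-8

Q is a product of powers, so relative uncertainties combine in quadrature:
  (−½·δr/r)² = (-0.5×0.0794)² = 0.00158;  (-3·δu/u)² = (-3×0.0918)² = 0.0758;  (2·δc/c)² = (2×0.0951)² = 0.0362
δQ/Q = √(0.114) = 0.337
Q = 5.75e-08, so δQ = 0.337 × 5.75e-08 = 1.94e-08.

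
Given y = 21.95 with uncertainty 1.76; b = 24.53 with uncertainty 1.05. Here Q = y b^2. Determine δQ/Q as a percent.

Products/powers → add relative errors in quadrature, weighted by exponent:
  (1·δy/y)² = (1×0.0802)² = 0.00643;  (2·δb/b)² = (2×0.0428)² = 0.00733
δQ/Q = √(0.0138) = 0.117

11.7%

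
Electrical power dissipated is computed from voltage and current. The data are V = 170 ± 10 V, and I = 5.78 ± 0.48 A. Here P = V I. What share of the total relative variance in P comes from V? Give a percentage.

(δP/P)² = (1·δV/V)² + (1·δI/I)²
  V term: (1×0.0588)² = 0.00346
  I term: (1×0.0830)² = 0.00690
Total = 0.0104. Share from V = 0.00346/0.0104 = 0.334.

33.4%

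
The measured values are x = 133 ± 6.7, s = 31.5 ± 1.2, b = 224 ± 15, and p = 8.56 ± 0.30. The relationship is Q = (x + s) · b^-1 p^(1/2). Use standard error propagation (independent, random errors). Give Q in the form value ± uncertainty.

Let u = x + s = 164. δu = √(δx² + δs²) = √(44.9 + 1.44) = 6.81, so δu/u = 0.0414.
Q is then a monomial in u, b, p:
δQ/Q = √((δu/u)² + (-1·δb/b)² + (½·δp/p)²) = √(0.00171 + 0.00448 + 0.000307) = 0.0806
Q = 2.15, so δQ = 0.0806 × 2.15 = 0.173.

2.15 ± 0.173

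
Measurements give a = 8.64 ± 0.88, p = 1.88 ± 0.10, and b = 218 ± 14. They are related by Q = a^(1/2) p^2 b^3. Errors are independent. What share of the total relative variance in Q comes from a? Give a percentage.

5.08%

(δQ/Q)² = (½·δa/a)² + (2·δp/p)² + (3·δb/b)²
  a term: (0.5×0.102)² = 0.00259
  p term: (2×0.0532)² = 0.0113
  b term: (3×0.0642)² = 0.0371
Total = 0.0510. Share from a = 0.00259/0.0510 = 0.0508.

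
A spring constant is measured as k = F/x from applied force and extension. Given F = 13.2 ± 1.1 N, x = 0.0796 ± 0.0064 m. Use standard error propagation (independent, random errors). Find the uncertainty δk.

For a monomial k ∝ F, x^-1, fractional errors add in quadrature:
  (1·δF/F)² = (1×0.0833)² = 0.00694;  (-1·δx/x)² = (-1×0.0804)² = 0.00646
δk/k = √(0.0134) = 0.116
k = 166 N/m, so δk = 0.116 × 166 = 19.2 N/m.

19.2 N/m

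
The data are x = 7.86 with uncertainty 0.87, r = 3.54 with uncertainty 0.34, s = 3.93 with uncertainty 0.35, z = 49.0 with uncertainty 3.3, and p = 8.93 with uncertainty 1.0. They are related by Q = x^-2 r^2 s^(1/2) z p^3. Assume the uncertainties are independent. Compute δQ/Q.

Products/powers → add relative errors in quadrature, weighted by exponent:
  (-2·δx/x)² = (-2×0.111)² = 0.0490;  (2·δr/r)² = (2×0.0960)² = 0.0369;  (½·δs/s)² = (0.5×0.0891)² = 0.00198;  (1·δz/z)² = (1×0.0673)² = 0.00454;  (3·δp/p)² = (3×0.112)² = 0.113
δQ/Q = √(0.205) = 0.453

0.453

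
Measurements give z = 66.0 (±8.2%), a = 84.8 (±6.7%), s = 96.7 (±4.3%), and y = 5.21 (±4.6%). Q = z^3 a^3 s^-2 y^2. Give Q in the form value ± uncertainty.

(5.09 ± 1.74) × 10^8

Relative error in a monomial: (δQ/Q)² = Σ (nᵢ · δxᵢ/xᵢ)².
  (3·δz/z)² = (3×0.0820)² = 0.0605;  (3·δa/a)² = (3×0.0670)² = 0.0404;  (-2·δs/s)² = (-2×0.0430)² = 0.00740;  (2·δy/y)² = (2×0.0460)² = 0.00846
δQ/Q = √(0.117) = 0.342
Q = 5.09e+08, so δQ = 0.342 × 5.09e+08 = 1.74e+08.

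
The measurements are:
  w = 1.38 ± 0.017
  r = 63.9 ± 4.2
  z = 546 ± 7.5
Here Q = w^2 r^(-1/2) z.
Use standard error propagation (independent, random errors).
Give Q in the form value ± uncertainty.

130 ± 5.63

Since Q is a product/quotient, work with relative uncertainties:
  (2·δw/w)² = (2×0.0123)² = 0.000607;  (−½·δr/r)² = (-0.5×0.0657)² = 0.00108;  (1·δz/z)² = (1×0.0137)² = 0.000189
δQ/Q = √(0.00188) = 0.0433
Q = 130, so δQ = 0.0433 × 130 = 5.63.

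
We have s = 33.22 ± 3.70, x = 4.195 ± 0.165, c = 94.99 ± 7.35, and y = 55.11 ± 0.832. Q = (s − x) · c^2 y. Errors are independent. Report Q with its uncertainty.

(1.443 ± 0.290) × 10^7

Let u = s − x = 29.02. δu = √(δs² + δx²) = √(13.7 + 0.0272) = 3.70, so δu/u = 0.128.
Q is then a monomial in u, c, y:
δQ/Q = √((δu/u)² + (2·δc/c)² + (1·δy/y)²) = √(0.0163 + 0.0239 + 0.000228) = 0.201
Q = 1.443e+07, so δQ = 0.201 × 1.443e+07 = 2.9e+06.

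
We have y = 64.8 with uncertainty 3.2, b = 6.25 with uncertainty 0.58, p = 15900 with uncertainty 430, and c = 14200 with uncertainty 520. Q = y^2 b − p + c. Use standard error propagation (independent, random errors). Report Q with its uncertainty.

Let w = y^2·b = 26200. δw/w = √((2·δy/y)² + (1·δb/b)²) = √(0.00975 + 0.00861) = 0.136, so δw = 3560.
Q = w − p + c: δQ = √(δw² + δp² + δc²) = √(1.26e+07 + 1.85e+05 + 2.7e+05) = 3620
Q = 24500.

24500 ± 3620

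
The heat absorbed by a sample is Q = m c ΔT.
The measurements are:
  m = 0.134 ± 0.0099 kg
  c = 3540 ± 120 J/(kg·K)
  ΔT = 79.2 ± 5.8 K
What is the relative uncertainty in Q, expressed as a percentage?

10.9%

Products/powers → add relative errors in quadrature, weighted by exponent:
  (1·δm/m)² = (1×0.0739)² = 0.00546;  (1·δc/c)² = (1×0.0339)² = 0.00115;  (1·δΔT/ΔT)² = (1×0.0732)² = 0.00536
δQ/Q = √(0.0120) = 0.109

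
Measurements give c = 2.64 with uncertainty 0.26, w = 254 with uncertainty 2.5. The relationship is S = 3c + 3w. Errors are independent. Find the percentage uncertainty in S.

0.979%

For a sum/difference, combine absolute errors in quadrature:
  (3·δc)² = 0.608;  (3·δw)² = 56.2
δS = √(56.9) = 7.54
S = 770, so δS/S = 7.54/770 = 0.00979.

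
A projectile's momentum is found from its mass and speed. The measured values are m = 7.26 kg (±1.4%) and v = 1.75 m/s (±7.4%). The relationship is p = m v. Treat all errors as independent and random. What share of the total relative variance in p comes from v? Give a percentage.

96.5%

(δp/p)² = (1·δm/m)² + (1·δv/v)²
  m term: (1×0.0140)² = 0.000196
  v term: (1×0.0740)² = 0.00548
Total = 0.00567. Share from v = 0.00548/0.00567 = 0.965.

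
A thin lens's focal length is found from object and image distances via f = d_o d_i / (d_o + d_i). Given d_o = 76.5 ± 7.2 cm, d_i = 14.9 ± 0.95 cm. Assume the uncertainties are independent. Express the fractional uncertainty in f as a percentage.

5.55%

∂f/∂d_o = (d_i/(d_o+d_i))² = 0.0266;  ∂f/∂d_i = (d_o/(d_o+d_i))² = 0.701
δf = √((∂f/∂d_o · δd_o)² + (∂f/∂d_i · δd_i)²) = √(0.0366 + 0.443) = 0.692 cm
f = 12.5 cm, so δf/f = 0.692/12.5 = 0.0555.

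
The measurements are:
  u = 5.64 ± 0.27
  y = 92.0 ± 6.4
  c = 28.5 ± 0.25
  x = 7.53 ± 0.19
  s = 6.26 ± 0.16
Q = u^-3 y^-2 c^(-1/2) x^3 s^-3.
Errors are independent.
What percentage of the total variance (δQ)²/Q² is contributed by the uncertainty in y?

37.5%

(δQ/Q)² = (-3·δu/u)² + (-2·δy/y)² + (−½·δc/c)² + (3·δx/x)² + (-3·δs/s)²
  u term: (-3×0.0479)² = 0.0206
  y term: (-2×0.0696)² = 0.0194
  c term: (-0.5×0.00877)² = 1.92e-05
  x term: (3×0.0252)² = 0.00573
  s term: (-3×0.0256)² = 0.00588
Total = 0.0516. Share from y = 0.0194/0.0516 = 0.375.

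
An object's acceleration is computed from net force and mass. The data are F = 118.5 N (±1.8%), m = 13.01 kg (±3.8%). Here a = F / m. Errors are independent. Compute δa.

Relative error in a monomial: (δa/a)² = Σ (nᵢ · δxᵢ/xᵢ)².
  (1·δF/F)² = (1×0.0180)² = 0.000324;  (-1·δm/m)² = (-1×0.0380)² = 0.00144
δa/a = √(0.00177) = 0.0420
a = 9.108 m/s^2, so δa = 0.0420 × 9.108 = 0.383 m/s^2.

0.383 m/s^2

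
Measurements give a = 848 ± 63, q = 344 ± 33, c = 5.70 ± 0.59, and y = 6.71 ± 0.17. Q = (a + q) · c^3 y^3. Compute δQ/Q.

0.325

Let u = a + q = 1190. δu = √(δa² + δq²) = √(3970 + 1090) = 71.1, so δu/u = 0.0597.
Q is then a monomial in u, c, y:
δQ/Q = √((δu/u)² + (3·δc/c)² + (3·δy/y)²) = √(0.00356 + 0.0964 + 0.00578) = 0.325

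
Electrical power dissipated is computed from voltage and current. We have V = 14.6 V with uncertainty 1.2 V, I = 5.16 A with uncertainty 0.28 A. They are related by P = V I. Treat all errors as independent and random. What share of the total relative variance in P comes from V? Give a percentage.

69.6%

(δP/P)² = (1·δV/V)² + (1·δI/I)²
  V term: (1×0.0822)² = 0.00676
  I term: (1×0.0543)² = 0.00294
Total = 0.00970. Share from V = 0.00676/0.00970 = 0.696.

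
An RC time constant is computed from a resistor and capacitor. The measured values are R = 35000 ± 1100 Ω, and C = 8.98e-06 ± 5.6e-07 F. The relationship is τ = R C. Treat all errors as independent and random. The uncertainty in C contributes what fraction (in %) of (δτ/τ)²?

79.7%

(δτ/τ)² = (1·δR/R)² + (1·δC/C)²
  R term: (1×0.0314)² = 0.000988
  C term: (1×0.0624)² = 0.00389
Total = 0.00488. Share from C = 0.00389/0.00488 = 0.797.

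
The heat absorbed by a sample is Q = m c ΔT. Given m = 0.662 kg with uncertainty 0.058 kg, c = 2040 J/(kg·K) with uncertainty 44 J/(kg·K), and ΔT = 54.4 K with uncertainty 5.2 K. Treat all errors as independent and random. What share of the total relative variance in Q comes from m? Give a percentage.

44.4%

(δQ/Q)² = (1·δm/m)² + (1·δc/c)² + (1·δΔT/ΔT)²
  m term: (1×0.0876)² = 0.00768
  c term: (1×0.0216)² = 0.000465
  ΔT term: (1×0.0956)² = 0.00914
Total = 0.0173. Share from m = 0.00768/0.0173 = 0.444.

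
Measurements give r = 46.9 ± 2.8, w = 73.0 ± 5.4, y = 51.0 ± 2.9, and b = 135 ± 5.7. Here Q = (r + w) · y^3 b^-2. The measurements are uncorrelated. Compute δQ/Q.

Let u = r + w = 120. δu = √(δr² + δw²) = √(7.84 + 29.2) = 6.08, so δu/u = 0.0507.
Q is then a monomial in u, y, b:
δQ/Q = √((δu/u)² + (3·δy/y)² + (-2·δb/b)²) = √(0.00257 + 0.0291 + 0.00713) = 0.197

0.197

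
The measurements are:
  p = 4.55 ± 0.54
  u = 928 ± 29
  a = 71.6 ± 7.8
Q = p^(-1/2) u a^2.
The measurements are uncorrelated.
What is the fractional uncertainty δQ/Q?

0.228

Each factor contributes (exponent × relative error)² to (δQ/Q)²:
  (−½·δp/p)² = (-0.5×0.119)² = 0.00352;  (1·δu/u)² = (1×0.0312)² = 0.000977;  (2·δa/a)² = (2×0.109)² = 0.0475
δQ/Q = √(0.0520) = 0.228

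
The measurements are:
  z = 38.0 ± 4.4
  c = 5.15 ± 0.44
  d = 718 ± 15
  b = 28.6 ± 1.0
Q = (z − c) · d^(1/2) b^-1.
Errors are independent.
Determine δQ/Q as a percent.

Let u = z − c = 32.9. δu = √(δz² + δc²) = √(19.4 + 0.194) = 4.42, so δu/u = 0.135.
Q is then a monomial in u, d, b:
δQ/Q = √((δu/u)² + (½·δd/d)² + (-1·δb/b)²) = √(0.0181 + 0.000109 + 0.00122) = 0.139

13.9%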